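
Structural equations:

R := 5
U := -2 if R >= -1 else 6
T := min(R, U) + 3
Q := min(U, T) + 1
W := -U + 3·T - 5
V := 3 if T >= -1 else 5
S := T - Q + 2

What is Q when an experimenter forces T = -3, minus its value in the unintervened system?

-1

The intervention breaks the incoming arrows to T: T := min(R, U) + 3 no longer applies, and T = -3.
U = -2 if R >= -1 else 6  [with R=5]  = -2
Q = min(U, T) + 1  [with U=-2, T=-3]  = -2
Without intervention: U = -2 if R >= -1 else 6  [with R=5]  = -2; T = min(R, U) + 3  [with R=5, U=-2]  = 1; Q = min(U, T) + 1  [with U=-2, T=1]  = -1.
Change = -2 − (-1) = -1.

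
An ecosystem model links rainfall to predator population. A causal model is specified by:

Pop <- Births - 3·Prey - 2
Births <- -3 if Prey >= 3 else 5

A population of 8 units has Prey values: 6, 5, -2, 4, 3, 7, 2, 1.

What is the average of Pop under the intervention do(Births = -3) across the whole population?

-14.75

Every unit gets Births=-3 under the intervention. Pop values become -23, -20, 1, -17, -14, -26, -11, -8; E[Pop|do(Births=-3)] = -14.75.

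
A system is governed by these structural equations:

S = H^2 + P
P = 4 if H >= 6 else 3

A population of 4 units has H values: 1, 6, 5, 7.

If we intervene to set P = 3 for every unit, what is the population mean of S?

30.75

Every unit gets P=3 under the intervention. S values become 4, 39, 28, 52; E[S|do(P=3)] = 30.75.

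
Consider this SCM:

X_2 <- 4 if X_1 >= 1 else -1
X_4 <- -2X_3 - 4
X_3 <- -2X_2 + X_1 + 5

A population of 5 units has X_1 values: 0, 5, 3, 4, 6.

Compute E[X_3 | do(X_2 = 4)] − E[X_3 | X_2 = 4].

Every unit gets X_2=4 under the intervention. X_3 values become -3, 2, 0, 1, 3; E[X_3|do(X_2=4)] = 0.6.
Observing X_2=4 restricts to units where X_2's equation naturally yields 4: X_1 ∈ {5, 3, 4, 6}. In that subpopulation X_3 = 2, 0, 1, 3, mean 1.5.
Difference = 0.6 − 1.5 = -0.9.

-0.9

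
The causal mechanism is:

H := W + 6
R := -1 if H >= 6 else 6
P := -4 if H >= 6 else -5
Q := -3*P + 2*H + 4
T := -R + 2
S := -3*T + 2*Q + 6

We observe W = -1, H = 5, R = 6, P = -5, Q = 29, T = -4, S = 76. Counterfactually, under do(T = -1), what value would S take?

Intervening sets T = -1 and removes its equation (T := -R + 2).
H = W + 6  [with W=-1]  = 5
P = -4 if H >= 6 else -5  [with H=5]  = -5
Q = -3*P + 2*H + 4  [with P=-5, H=5]  = 29
S = -3*T + 2*Q + 6  [with T=-1, Q=29]  = 67

67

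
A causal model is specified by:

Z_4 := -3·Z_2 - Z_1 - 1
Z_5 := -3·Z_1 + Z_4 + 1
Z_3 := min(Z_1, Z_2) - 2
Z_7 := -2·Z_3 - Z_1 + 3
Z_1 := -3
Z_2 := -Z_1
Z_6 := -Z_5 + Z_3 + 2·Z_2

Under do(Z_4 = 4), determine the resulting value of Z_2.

3

The intervention breaks the incoming arrows to Z_4: Z_4 := -3·Z_2 - Z_1 - 1 no longer applies, and Z_4 = 4.
Since Z_2 is not a descendant of the intervened variable, it is unaffected.
Z_2 = -Z_1  [with Z_1=-3]  = 3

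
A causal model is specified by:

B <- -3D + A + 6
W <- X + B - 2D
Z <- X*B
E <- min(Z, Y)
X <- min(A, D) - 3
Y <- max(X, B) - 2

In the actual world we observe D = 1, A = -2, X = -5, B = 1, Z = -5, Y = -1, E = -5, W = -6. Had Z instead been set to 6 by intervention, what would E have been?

-1

Under do(Z=6), the mechanism Z <- X*B is discarded; Z is fixed at 6.
X = min(A, D) - 3  [with A=-2, D=1]  = -5
B = -3D + A + 6  [with D=1, A=-2]  = 1
Y = max(X, B) - 2  [with X=-5, B=1]  = -1
E = min(Z, Y)  [with Z=6, Y=-1]  = -1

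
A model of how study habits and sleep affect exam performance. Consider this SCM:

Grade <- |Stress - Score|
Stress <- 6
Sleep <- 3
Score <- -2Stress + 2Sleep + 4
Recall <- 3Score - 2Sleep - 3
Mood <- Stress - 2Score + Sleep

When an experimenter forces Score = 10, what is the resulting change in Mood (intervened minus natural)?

-24

The intervention breaks the incoming arrows to Score: Score <- -2Stress + 2Sleep + 4 no longer applies, and Score = 10.
Mood = Stress - 2Score + Sleep  [with Stress=6, Score=10, Sleep=3]  = -11
Without intervention: Score = -2Stress + 2Sleep + 4  [with Stress=6, Sleep=3]  = -2; Mood = Stress - 2Score + Sleep  [with Stress=6, Score=-2, Sleep=3]  = 13.
Change = -11 − 13 = -24.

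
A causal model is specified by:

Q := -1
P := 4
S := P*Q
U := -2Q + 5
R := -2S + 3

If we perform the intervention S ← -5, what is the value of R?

13

do(S=-5) replaces the equation S := P*Q with the constant S = -5.
R = -2S + 3  [with S=-5]  = 13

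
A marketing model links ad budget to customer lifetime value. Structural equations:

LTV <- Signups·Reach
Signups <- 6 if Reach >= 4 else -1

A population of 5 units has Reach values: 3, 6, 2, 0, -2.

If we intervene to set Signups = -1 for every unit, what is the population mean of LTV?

Every unit gets Signups=-1 under the intervention. LTV values become -3, -6, -2, 0, 2; E[LTV|do(Signups=-1)] = -1.8.

-1.8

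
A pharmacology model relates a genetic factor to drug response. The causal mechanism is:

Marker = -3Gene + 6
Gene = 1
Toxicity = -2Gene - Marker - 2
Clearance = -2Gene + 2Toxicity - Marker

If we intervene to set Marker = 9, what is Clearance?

Under do(Marker=9), the mechanism Marker = -3Gene + 6 is discarded; Marker is fixed at 9.
Toxicity = -2Gene - Marker - 2  [with Gene=1, Marker=9]  = -13
Clearance = -2Gene + 2Toxicity - Marker  [with Gene=1, Toxicity=-13, Marker=9]  = -37

-37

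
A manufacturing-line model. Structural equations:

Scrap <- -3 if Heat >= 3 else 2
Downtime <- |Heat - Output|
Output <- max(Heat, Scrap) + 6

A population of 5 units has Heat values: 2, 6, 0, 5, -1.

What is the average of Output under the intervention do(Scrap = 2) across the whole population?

9.4

Every unit gets Scrap=2 under the intervention. Output values become 8, 12, 8, 11, 8; E[Output|do(Scrap=2)] = 9.4.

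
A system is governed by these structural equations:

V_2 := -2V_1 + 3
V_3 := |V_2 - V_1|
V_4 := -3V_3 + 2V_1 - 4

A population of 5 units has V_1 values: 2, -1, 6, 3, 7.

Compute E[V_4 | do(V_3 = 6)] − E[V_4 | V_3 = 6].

4.8

do(V_3=6) breaks V_3's dependence on V_1. With V_3=6 fixed, V_4 across the units is -18, -24, -10, -16, -8, mean -15.2.
E[V_4|V_3=6] averages over only the 2 units with V_3=6 (V_1 = -1, 3): V_4 = -24, -16, mean -20.
Difference = -15.2 − (-20) = 4.8.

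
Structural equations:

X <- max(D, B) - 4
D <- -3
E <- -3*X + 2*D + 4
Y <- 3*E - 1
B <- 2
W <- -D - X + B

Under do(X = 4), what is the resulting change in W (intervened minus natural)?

-6

The intervention breaks the incoming arrows to X: X <- max(D, B) - 4 no longer applies, and X = 4.
W = -D - X + B  [with D=-3, X=4, B=2]  = 1
Without intervention: X = max(D, B) - 4  [with D=-3, B=2]  = -2; W = -D - X + B  [with D=-3, X=-2, B=2]  = 7.
Change = 1 − 7 = -6.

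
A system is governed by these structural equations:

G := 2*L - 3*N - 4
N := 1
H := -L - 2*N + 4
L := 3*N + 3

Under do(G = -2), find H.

-4

Under do(G=-2), the mechanism G := 2*L - 3*N - 4 is discarded; G is fixed at -2.
Since H is not a descendant of the intervened variable, it is unaffected.
L = 3*N + 3  [with N=1]  = 6
H = -L - 2*N + 4  [with L=6, N=1]  = -4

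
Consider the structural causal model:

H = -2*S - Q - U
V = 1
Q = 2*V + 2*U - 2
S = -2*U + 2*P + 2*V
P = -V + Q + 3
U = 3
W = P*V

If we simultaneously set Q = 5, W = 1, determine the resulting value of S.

10

Setting Q = 5, W = 1 by intervention discards those variables' equations.
P = -V + Q + 3  [with V=1, Q=5]  = 7
S = -2*U + 2*P + 2*V  [with U=3, P=7, V=1]  = 10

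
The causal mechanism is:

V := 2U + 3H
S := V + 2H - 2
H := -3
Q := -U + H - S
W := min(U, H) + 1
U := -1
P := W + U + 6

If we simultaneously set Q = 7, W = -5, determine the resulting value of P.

0

Under do(Q = 7, W = -5), each intervened variable's structural equation is replaced by its fixed value.
P = W + U + 6  [with W=-5, U=-1]  = 0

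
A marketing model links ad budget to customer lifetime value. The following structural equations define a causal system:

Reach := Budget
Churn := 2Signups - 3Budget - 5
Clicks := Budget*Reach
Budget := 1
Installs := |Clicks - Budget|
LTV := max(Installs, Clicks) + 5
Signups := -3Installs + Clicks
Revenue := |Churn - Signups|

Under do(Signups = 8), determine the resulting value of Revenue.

Under do(Signups=8), the mechanism Signups := -3Installs + Clicks is discarded; Signups is fixed at 8.
Churn = 2Signups - 3Budget - 5  [with Signups=8, Budget=1]  = 8
Revenue = |Churn - Signups|  [with Churn=8, Signups=8]  = 0

0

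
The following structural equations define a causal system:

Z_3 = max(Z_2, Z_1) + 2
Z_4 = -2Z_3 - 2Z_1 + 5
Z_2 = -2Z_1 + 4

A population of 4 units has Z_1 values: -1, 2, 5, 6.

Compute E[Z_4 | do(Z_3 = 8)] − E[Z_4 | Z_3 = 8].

-1

The intervention sets Z_3=8 in all 4 units regardless of Z_1. Recomputing Z_4 per unit gives -9, -15, -21, -23; average -17.
Conditioning on Z_3=8 selects the 2 unit(s) with Z_1 ∈ {-1, 6}. Their Z_4 values: -9, -23. Mean = -16.
Difference = -17 − (-16) = -1.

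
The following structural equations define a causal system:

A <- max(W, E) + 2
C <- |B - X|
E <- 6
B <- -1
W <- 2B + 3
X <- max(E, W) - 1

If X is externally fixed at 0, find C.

Under do(X=0), the mechanism X <- max(E, W) - 1 is discarded; X is fixed at 0.
C = |B - X|  [with B=-1, X=0]  = 1

1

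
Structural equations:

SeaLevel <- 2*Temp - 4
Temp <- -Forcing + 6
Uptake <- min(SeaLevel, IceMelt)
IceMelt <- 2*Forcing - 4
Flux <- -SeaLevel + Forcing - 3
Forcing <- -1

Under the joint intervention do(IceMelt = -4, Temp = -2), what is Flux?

4

Setting IceMelt = -4, Temp = -2 by intervention discards those variables' equations.
SeaLevel = 2*Temp - 4  [with Temp=-2]  = -8
Flux = -SeaLevel + Forcing - 3  [with SeaLevel=-8, Forcing=-1]  = 4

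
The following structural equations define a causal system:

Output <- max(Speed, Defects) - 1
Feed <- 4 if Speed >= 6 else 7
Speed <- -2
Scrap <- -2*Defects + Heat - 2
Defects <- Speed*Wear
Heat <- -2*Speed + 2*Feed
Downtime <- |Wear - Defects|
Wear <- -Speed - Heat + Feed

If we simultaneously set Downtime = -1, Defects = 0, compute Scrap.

Under do(Downtime = -1, Defects = 0), each intervened variable's structural equation is replaced by its fixed value.
Feed = 4 if Speed >= 6 else 7  [with Speed=-2]  = 7
Heat = -2*Speed + 2*Feed  [with Speed=-2, Feed=7]  = 18
Scrap = -2*Defects + Heat - 2  [with Defects=0, Heat=18]  = 16

16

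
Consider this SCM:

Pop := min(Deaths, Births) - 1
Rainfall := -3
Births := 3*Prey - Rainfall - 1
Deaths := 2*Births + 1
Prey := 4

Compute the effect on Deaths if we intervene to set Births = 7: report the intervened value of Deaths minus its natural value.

-14

The intervention breaks the incoming arrows to Births: Births := 3*Prey - Rainfall - 1 no longer applies, and Births = 7.
Deaths = 2*Births + 1  [with Births=7]  = 15
Without intervention: Births = 3*Prey - Rainfall - 1  [with Prey=4, Rainfall=-3]  = 14; Deaths = 2*Births + 1  [with Births=14]  = 29.
Change = 15 − 29 = -14.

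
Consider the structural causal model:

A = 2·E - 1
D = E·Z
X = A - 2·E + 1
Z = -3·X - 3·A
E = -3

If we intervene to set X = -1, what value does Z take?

24

The intervention breaks the incoming arrows to X: X = A - 2·E + 1 no longer applies, and X = -1.
A = 2·E - 1  [with E=-3]  = -7
Z = -3·X - 3·A  [with X=-1, A=-7]  = 24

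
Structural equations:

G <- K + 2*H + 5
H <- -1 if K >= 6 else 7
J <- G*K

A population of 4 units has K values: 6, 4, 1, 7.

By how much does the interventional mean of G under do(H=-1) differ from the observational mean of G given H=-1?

-2

The intervention sets H=-1 in all 4 units regardless of K. Recomputing G per unit gives 9, 7, 4, 10; average 7.5.
Observing H=-1 restricts to units where H's equation naturally yields -1: K ∈ {6, 7}. In that subpopulation G = 9, 10, mean 9.5.
Difference = 7.5 − 9.5 = -2.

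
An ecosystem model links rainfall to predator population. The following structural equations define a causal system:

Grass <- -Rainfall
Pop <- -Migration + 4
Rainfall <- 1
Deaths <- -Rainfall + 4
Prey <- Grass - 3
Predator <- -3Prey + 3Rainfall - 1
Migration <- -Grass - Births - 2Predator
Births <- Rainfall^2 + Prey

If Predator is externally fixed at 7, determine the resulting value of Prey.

-4

Under do(Predator=7), the mechanism Predator <- -3Prey + 3Rainfall - 1 is discarded; Predator is fixed at 7.
Since Prey is not a descendant of the intervened variable, it is unaffected.
Grass = -Rainfall  [with Rainfall=1]  = -1
Prey = Grass - 3  [with Grass=-1]  = -4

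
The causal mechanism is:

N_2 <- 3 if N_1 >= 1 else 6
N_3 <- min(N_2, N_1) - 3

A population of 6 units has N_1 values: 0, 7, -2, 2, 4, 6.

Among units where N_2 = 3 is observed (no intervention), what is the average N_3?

-0.25

Observing N_2=3 restricts to units where N_2's equation naturally yields 3: N_1 ∈ {7, 2, 4, 6}. In that subpopulation N_3 = 0, -1, 0, 0, mean -0.25.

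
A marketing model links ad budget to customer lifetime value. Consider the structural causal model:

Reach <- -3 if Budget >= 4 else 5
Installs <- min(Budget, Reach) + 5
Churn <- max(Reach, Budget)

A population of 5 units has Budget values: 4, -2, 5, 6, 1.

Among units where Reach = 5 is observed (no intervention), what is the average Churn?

5

Observing Reach=5 restricts to units where Reach's equation naturally yields 5: Budget ∈ {-2, 1}. In that subpopulation Churn = 5, 5, mean 5.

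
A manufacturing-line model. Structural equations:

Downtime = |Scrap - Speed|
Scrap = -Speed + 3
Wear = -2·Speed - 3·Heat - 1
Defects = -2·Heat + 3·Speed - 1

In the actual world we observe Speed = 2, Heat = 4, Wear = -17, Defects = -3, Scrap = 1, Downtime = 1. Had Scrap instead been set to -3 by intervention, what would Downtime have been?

5

The intervention breaks the incoming arrows to Scrap: Scrap = -Speed + 3 no longer applies, and Scrap = -3.
Downtime = |Scrap - Speed|  [with Scrap=-3, Speed=2]  = 5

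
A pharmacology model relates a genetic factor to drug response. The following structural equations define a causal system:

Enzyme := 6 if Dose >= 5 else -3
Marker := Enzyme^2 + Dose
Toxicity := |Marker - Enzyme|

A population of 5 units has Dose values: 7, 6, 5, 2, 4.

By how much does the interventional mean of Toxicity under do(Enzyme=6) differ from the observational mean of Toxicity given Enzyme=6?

-1.2

Under do(Enzyme=6), Enzyme's equation is replaced by Enzyme=6 for every unit. Per-unit Toxicity: 37, 36, 35, 32, 34. Mean = 34.8.
Observing Enzyme=6 restricts to units where Enzyme's equation naturally yields 6: Dose ∈ {7, 6, 5}. In that subpopulation Toxicity = 37, 36, 35, mean 36.
Difference = 34.8 − 36 = -1.2.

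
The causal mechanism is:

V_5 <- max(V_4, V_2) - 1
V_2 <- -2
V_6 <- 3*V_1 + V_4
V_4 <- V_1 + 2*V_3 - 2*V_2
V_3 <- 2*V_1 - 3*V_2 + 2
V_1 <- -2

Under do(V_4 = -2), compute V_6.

Under do(V_4=-2), the mechanism V_4 <- V_1 + 2*V_3 - 2*V_2 is discarded; V_4 is fixed at -2.
V_6 = 3*V_1 + V_4  [with V_1=-2, V_4=-2]  = -8

-8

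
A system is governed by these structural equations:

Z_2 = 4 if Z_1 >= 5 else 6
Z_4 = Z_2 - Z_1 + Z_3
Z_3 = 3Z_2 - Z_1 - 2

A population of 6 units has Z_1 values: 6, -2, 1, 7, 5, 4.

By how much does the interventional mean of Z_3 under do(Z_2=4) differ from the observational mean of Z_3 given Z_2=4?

2.5

Under do(Z_2=4), Z_2's equation is replaced by Z_2=4 for every unit. Per-unit Z_3: 4, 12, 9, 3, 5, 6. Mean = 6.5.
E[Z_3|Z_2=4] averages over only the 3 units with Z_2=4 (Z_1 = 6, 7, 5): Z_3 = 4, 3, 5, mean 4.
Difference = 6.5 − 4 = 2.5.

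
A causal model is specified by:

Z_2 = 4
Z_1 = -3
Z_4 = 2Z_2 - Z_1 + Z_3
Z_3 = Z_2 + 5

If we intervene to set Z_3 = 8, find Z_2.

4

Under do(Z_3=8), the mechanism Z_3 = Z_2 + 5 is discarded; Z_3 is fixed at 8.
Since Z_2 is not a descendant of the intervened variable, it is unaffected.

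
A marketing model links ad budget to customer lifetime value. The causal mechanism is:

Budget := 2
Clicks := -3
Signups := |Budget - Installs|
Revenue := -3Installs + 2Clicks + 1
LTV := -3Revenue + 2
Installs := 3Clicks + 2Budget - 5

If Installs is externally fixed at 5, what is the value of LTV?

62

The intervention breaks the incoming arrows to Installs: Installs := 3Clicks + 2Budget - 5 no longer applies, and Installs = 5.
Revenue = -3Installs + 2Clicks + 1  [with Installs=5, Clicks=-3]  = -20
LTV = -3Revenue + 2  [with Revenue=-20]  = 62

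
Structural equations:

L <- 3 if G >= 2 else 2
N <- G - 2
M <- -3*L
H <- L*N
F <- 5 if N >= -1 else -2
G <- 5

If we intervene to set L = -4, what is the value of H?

-12

Under do(L=-4), the mechanism L <- 3 if G >= 2 else 2 is discarded; L is fixed at -4.
N = G - 2  [with G=5]  = 3
H = L*N  [with L=-4, N=3]  = -12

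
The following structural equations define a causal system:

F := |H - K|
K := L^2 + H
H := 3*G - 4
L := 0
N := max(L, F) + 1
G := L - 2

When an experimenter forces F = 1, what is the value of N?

The intervention breaks the incoming arrows to F: F := |H - K| no longer applies, and F = 1.
N = max(L, F) + 1  [with L=0, F=1]  = 2

2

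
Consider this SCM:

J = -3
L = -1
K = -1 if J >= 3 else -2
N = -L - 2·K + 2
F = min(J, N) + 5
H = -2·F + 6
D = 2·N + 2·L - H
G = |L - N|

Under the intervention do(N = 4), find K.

-2

Under do(N=4), the mechanism N = -L - 2·K + 2 is discarded; N is fixed at 4.
Since K is not a descendant of the intervened variable, it is unaffected.
K = -1 if J >= 3 else -2  [with J=-3]  = -2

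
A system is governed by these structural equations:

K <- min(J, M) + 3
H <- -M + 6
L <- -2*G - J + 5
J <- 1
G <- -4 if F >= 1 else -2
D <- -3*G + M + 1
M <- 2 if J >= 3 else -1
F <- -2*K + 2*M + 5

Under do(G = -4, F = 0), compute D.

12

Setting G = -4, F = 0 by intervention discards those variables' equations.
M = 2 if J >= 3 else -1  [with J=1]  = -1
D = -3*G + M + 1  [with G=-4, M=-1]  = 12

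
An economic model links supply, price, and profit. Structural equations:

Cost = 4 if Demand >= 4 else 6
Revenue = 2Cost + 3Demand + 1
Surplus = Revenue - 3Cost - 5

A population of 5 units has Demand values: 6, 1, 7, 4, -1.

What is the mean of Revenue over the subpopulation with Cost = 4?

Conditioning on Cost=4 selects the 3 unit(s) with Demand ∈ {6, 7, 4}. Their Revenue values: 27, 30, 21. Mean = 26.

26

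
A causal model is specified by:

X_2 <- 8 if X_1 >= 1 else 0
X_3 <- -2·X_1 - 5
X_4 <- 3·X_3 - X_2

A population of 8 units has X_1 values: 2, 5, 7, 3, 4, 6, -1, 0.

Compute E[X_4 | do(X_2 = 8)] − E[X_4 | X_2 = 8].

Every unit gets X_2=8 under the intervention. X_4 values become -35, -53, -65, -41, -47, -59, -17, -23; E[X_4|do(X_2=8)] = -42.5.
Conditioning on X_2=8 selects the 6 unit(s) with X_1 ∈ {2, 5, 7, 3, 4, 6}. Their X_4 values: -35, -53, -65, -41, -47, -59. Mean = -50.
Difference = -42.5 − (-50) = 7.5.

7.5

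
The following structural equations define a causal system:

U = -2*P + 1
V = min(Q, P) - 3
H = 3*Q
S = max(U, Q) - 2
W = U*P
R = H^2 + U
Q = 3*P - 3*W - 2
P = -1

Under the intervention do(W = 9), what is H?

The intervention breaks the incoming arrows to W: W = U*P no longer applies, and W = 9.
Q = 3*P - 3*W - 2  [with P=-1, W=9]  = -32
H = 3*Q  [with Q=-32]  = -96

-96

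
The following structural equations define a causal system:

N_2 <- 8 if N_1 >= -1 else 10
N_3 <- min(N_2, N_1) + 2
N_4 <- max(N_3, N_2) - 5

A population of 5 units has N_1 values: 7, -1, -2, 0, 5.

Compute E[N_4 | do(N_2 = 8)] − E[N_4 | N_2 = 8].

-0.05

Under do(N_2=8), N_2's equation is replaced by N_2=8 for every unit. Per-unit N_4: 4, 3, 3, 3, 3. Mean = 3.2.
E[N_4|N_2=8] averages over only the 4 units with N_2=8 (N_1 = 7, -1, 0, 5): N_4 = 4, 3, 3, 3, mean 3.25.
Difference = 3.2 − 3.25 = -0.05.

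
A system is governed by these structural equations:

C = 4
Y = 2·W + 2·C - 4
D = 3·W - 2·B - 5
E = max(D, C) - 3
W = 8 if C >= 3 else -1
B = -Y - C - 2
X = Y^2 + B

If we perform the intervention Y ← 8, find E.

The intervention breaks the incoming arrows to Y: Y = 2·W + 2·C - 4 no longer applies, and Y = 8.
W = 8 if C >= 3 else -1  [with C=4]  = 8
B = -Y - C - 2  [with Y=8, C=4]  = -14
D = 3·W - 2·B - 5  [with W=8, B=-14]  = 47
E = max(D, C) - 3  [with D=47, C=4]  = 44

44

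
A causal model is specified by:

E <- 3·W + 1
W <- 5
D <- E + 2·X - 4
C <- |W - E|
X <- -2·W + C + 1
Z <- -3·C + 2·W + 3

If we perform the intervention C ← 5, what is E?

Under do(C=5), the mechanism C <- |W - E| is discarded; C is fixed at 5.
Since E is not a descendant of the intervened variable, it is unaffected.
E = 3·W + 1  [with W=5]  = 16

16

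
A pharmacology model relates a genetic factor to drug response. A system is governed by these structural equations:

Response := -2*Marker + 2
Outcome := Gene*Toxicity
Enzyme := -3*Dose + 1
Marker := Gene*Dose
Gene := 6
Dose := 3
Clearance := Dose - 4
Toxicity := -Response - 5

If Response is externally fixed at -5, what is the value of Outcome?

0

do(Response=-5) replaces the equation Response := -2*Marker + 2 with the constant Response = -5.
Toxicity = -Response - 5  [with Response=-5]  = 0
Outcome = Gene*Toxicity  [with Gene=6, Toxicity=0]  = 0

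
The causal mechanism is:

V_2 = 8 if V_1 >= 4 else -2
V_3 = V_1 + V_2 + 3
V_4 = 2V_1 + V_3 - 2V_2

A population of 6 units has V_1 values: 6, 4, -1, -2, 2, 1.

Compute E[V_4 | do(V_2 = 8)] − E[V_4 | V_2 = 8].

-10

Under do(V_2=8), V_2's equation is replaced by V_2=8 for every unit. Per-unit V_4: 13, 7, -8, -11, 1, -2. Mean = 0.
Observing V_2=8 restricts to units where V_2's equation naturally yields 8: V_1 ∈ {6, 4}. In that subpopulation V_4 = 13, 7, mean 10.
Difference = 0 − 10 = -10.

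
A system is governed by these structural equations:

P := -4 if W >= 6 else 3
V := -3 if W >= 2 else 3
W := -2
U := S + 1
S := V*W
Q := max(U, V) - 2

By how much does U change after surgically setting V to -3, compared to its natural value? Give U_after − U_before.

12

Under do(V=-3), the mechanism V := -3 if W >= 2 else 3 is discarded; V is fixed at -3.
S = V*W  [with V=-3, W=-2]  = 6
U = S + 1  [with S=6]  = 7
Without intervention: V = -3 if W >= 2 else 3  [with W=-2]  = 3; S = V*W  [with V=3, W=-2]  = -6; U = S + 1  [with S=-6]  = -5.
Change = 7 − (-5) = 12.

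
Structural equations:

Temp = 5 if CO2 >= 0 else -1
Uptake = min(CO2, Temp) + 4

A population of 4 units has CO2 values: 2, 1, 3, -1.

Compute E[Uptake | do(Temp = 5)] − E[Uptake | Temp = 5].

do(Temp=5) breaks Temp's dependence on CO2. With Temp=5 fixed, Uptake across the units is 6, 5, 7, 3, mean 5.25.
Conditioning on Temp=5 selects the 3 unit(s) with CO2 ∈ {2, 1, 3}. Their Uptake values: 6, 5, 7. Mean = 6.
Difference = 5.25 − 6 = -0.75.

-0.75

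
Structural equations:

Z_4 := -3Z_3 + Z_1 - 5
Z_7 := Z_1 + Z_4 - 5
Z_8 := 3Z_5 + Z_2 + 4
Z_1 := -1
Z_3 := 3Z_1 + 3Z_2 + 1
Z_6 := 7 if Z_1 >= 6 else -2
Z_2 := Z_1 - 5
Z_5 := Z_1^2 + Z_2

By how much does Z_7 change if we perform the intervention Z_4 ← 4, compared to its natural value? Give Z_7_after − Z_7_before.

-50

The intervention breaks the incoming arrows to Z_4: Z_4 := -3Z_3 + Z_1 - 5 no longer applies, and Z_4 = 4.
Z_7 = Z_1 + Z_4 - 5  [with Z_1=-1, Z_4=4]  = -2
Without intervention: Z_2 = Z_1 - 5  [with Z_1=-1]  = -6; Z_3 = 3Z_1 + 3Z_2 + 1  [with Z_1=-1, Z_2=-6]  = -20; Z_4 = -3Z_3 + Z_1 - 5  [with Z_3=-20, Z_1=-1]  = 54; Z_7 = Z_1 + Z_4 - 5  [with Z_1=-1, Z_4=54]  = 48.
Change = -2 − 48 = -50.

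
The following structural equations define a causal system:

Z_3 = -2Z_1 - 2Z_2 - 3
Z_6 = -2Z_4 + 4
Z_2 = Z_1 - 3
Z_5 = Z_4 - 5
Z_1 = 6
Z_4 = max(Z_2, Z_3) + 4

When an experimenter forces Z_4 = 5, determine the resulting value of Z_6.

-6

Under do(Z_4=5), the mechanism Z_4 = max(Z_2, Z_3) + 4 is discarded; Z_4 is fixed at 5.
Z_6 = -2Z_4 + 4  [with Z_4=5]  = -6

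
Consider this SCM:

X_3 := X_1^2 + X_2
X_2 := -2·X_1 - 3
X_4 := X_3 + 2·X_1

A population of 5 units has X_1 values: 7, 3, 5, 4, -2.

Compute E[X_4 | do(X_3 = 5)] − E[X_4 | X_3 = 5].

Under do(X_3=5), X_3's equation is replaced by X_3=5 for every unit. Per-unit X_4: 19, 11, 15, 13, 1. Mean = 11.8.
Conditioning on X_3=5 selects the 2 unit(s) with X_1 ∈ {4, -2}. Their X_4 values: 13, 1. Mean = 7.
Difference = 11.8 − 7 = 4.8.

4.8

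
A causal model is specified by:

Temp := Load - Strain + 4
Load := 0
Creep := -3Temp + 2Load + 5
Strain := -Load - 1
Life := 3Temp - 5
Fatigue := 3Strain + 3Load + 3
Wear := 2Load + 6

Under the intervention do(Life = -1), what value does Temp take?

Intervening sets Life = -1 and removes its equation (Life := 3Temp - 5).
Temp is not downstream of the intervention, so its value is determined by the original equations.
Strain = -Load - 1  [with Load=0]  = -1
Temp = Load - Strain + 4  [with Load=0, Strain=-1]  = 5

5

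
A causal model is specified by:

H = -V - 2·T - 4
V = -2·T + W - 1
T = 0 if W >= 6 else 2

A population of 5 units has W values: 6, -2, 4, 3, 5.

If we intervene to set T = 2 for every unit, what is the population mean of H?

The intervention sets T=2 in all 5 units regardless of W. Recomputing H per unit gives -9, -1, -7, -6, -8; average -6.2.

-6.2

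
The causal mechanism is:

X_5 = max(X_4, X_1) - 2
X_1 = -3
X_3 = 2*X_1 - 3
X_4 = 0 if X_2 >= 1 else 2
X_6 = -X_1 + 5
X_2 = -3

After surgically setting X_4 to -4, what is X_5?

-5

Intervening sets X_4 = -4 and removes its equation (X_4 = 0 if X_2 >= 1 else 2).
X_5 = max(X_4, X_1) - 2  [with X_4=-4, X_1=-3]  = -5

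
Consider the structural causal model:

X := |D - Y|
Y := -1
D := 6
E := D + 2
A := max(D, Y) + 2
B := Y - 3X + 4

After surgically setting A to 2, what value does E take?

8

Under do(A=2), the mechanism A := max(D, Y) + 2 is discarded; A is fixed at 2.
Since E is not a descendant of the intervened variable, it is unaffected.
E = D + 2  [with D=6]  = 8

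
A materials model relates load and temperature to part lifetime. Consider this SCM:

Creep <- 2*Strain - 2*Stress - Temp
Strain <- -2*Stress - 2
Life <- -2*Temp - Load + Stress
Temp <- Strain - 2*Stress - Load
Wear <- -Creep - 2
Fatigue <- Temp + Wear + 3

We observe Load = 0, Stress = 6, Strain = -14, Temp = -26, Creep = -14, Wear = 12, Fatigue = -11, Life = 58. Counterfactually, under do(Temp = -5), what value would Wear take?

33

Under do(Temp=-5), the mechanism Temp <- Strain - 2*Stress - Load is discarded; Temp is fixed at -5.
Strain = -2*Stress - 2  [with Stress=6]  = -14
Creep = 2*Strain - 2*Stress - Temp  [with Strain=-14, Stress=6, Temp=-5]  = -35
Wear = -Creep - 2  [with Creep=-35]  = 33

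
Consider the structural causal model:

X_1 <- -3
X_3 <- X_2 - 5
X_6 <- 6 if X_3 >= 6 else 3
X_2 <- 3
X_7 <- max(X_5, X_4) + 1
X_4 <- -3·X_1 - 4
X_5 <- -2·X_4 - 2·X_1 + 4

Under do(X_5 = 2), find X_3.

do(X_5=2) replaces the equation X_5 <- -2·X_4 - 2·X_1 + 4 with the constant X_5 = 2.
X_3 is not downstream of the intervention, so its value is determined by the original equations.
X_3 = X_2 - 5  [with X_2=3]  = -2

-2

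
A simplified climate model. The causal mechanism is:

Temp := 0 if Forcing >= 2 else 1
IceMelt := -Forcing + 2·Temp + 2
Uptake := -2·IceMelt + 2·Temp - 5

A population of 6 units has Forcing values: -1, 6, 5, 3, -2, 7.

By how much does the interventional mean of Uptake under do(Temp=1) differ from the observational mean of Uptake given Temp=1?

9

Under do(Temp=1), Temp's equation is replaced by Temp=1 for every unit. Per-unit Uptake: -13, 1, -1, -5, -15, 3. Mean = -5.
Conditioning on Temp=1 selects the 2 unit(s) with Forcing ∈ {-1, -2}. Their Uptake values: -13, -15. Mean = -14.
Difference = -5 − (-14) = 9.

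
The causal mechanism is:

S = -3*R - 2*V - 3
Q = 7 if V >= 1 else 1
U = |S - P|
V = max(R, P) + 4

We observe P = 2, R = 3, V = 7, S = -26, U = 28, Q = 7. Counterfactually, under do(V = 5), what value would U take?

do(V=5) replaces the equation V = max(R, P) + 4 with the constant V = 5.
S = -3*R - 2*V - 3  [with R=3, V=5]  = -22
U = |S - P|  [with S=-22, P=2]  = 24

24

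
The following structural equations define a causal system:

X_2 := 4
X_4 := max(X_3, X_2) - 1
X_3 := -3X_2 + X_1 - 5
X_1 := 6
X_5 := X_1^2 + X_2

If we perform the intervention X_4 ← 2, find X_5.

Intervening sets X_4 = 2 and removes its equation (X_4 := max(X_3, X_2) - 1).
No directed path runs from X_4 to X_5, so X_5 keeps its natural value.
X_5 = X_1^2 + X_2  [with X_1=6, X_2=4]  = 40

40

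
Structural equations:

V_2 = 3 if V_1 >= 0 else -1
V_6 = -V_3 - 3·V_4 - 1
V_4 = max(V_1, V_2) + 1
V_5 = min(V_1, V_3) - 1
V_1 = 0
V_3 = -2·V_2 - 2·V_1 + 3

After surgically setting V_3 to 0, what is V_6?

-13

The intervention breaks the incoming arrows to V_3: V_3 = -2·V_2 - 2·V_1 + 3 no longer applies, and V_3 = 0.
V_2 = 3 if V_1 >= 0 else -1  [with V_1=0]  = 3
V_4 = max(V_1, V_2) + 1  [with V_1=0, V_2=3]  = 4
V_6 = -V_3 - 3·V_4 - 1  [with V_3=0, V_4=4]  = -13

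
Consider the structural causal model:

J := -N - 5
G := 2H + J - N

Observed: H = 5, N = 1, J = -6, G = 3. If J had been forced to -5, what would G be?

4

The intervention breaks the incoming arrows to J: J := -N - 5 no longer applies, and J = -5.
G = 2H + J - N  [with H=5, J=-5, N=1]  = 4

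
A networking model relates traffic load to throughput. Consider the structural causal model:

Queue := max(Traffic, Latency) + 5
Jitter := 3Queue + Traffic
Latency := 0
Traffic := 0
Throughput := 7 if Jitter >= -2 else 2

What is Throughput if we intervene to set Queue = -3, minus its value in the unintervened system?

-5

do(Queue=-3) replaces the equation Queue := max(Traffic, Latency) + 5 with the constant Queue = -3.
Jitter = 3Queue + Traffic  [with Queue=-3, Traffic=0]  = -9
Throughput = 7 if Jitter >= -2 else 2  [with Jitter=-9]  = 2
Without intervention: Queue = max(Traffic, Latency) + 5  [with Traffic=0, Latency=0]  = 5; Jitter = 3Queue + Traffic  [with Queue=5, Traffic=0]  = 15; Throughput = 7 if Jitter >= -2 else 2  [with Jitter=15]  = 7.
Change = 2 − 7 = -5.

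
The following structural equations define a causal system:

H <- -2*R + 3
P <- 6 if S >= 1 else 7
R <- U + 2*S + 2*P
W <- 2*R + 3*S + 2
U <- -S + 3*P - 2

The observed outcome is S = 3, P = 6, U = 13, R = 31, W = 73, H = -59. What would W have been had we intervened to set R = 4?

Intervening sets R = 4 and removes its equation (R <- U + 2*S + 2*P).
W = 2*R + 3*S + 2  [with R=4, S=3]  = 19

19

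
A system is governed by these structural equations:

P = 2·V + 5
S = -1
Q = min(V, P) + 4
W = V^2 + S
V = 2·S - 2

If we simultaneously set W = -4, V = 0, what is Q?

4

Setting W = -4, V = 0 by intervention discards those variables' equations.
P = 2·V + 5  [with V=0]  = 5
Q = min(V, P) + 4  [with V=0, P=5]  = 4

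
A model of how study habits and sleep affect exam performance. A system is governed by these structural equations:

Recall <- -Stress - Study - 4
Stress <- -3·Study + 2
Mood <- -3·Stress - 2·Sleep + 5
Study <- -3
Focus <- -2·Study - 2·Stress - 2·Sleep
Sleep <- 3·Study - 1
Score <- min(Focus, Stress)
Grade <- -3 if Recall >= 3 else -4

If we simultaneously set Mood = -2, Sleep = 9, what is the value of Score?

The joint intervention fixes Mood = -2, Sleep = 9, removing each variable's own equation.
Stress = -3·Study + 2  [with Study=-3]  = 11
Focus = -2·Study - 2·Stress - 2·Sleep  [with Study=-3, Stress=11, Sleep=9]  = -34
Score = min(Focus, Stress)  [with Focus=-34, Stress=11]  = -34

-34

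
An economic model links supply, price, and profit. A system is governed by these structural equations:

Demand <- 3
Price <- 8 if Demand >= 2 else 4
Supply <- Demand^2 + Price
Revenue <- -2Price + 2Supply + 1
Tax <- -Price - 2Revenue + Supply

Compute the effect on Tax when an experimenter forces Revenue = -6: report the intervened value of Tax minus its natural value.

Intervening sets Revenue = -6 and removes its equation (Revenue <- -2Price + 2Supply + 1).
Price = 8 if Demand >= 2 else 4  [with Demand=3]  = 8
Supply = Demand^2 + Price  [with Demand=3, Price=8]  = 17
Tax = -Price - 2Revenue + Supply  [with Price=8, Revenue=-6, Supply=17]  = 21
Without intervention: Price = 8 if Demand >= 2 else 4  [with Demand=3]  = 8; Supply = Demand^2 + Price  [with Demand=3, Price=8]  = 17; Revenue = -2Price + 2Supply + 1  [with Price=8, Supply=17]  = 19; Tax = -Price - 2Revenue + Supply  [with Price=8, Revenue=19, Supply=17]  = -29.
Change = 21 − (-29) = 50.

50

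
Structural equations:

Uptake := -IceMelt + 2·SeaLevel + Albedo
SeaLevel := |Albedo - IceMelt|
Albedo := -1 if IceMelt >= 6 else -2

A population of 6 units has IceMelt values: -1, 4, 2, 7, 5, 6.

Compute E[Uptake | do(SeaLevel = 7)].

8.5

do(SeaLevel=7) breaks SeaLevel's dependence on IceMelt. With SeaLevel=7 fixed, Uptake across the units is 13, 8, 10, 6, 7, 7, mean 8.5.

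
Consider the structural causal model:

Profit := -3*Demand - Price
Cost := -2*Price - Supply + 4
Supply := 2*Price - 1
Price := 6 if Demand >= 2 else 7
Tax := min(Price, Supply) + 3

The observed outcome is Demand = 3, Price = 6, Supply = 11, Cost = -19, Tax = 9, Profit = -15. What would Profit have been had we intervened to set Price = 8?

-17

Under do(Price=8), the mechanism Price := 6 if Demand >= 2 else 7 is discarded; Price is fixed at 8.
Profit = -3*Demand - Price  [with Demand=3, Price=8]  = -17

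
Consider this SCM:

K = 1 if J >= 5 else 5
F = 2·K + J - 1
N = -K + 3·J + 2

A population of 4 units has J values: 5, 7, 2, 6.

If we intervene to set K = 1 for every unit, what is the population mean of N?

The intervention sets K=1 in all 4 units regardless of J. Recomputing N per unit gives 16, 22, 7, 19; average 16.

16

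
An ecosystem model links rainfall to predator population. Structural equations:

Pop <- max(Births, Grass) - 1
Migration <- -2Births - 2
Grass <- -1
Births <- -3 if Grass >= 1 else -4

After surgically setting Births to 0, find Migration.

The intervention breaks the incoming arrows to Births: Births <- -3 if Grass >= 1 else -4 no longer applies, and Births = 0.
Migration = -2Births - 2  [with Births=0]  = -2

-2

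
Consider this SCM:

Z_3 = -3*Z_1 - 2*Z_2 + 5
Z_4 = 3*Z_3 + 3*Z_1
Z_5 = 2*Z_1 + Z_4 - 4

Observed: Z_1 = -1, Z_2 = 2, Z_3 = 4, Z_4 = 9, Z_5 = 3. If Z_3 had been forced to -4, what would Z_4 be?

The intervention breaks the incoming arrows to Z_3: Z_3 = -3*Z_1 - 2*Z_2 + 5 no longer applies, and Z_3 = -4.
Z_4 = 3*Z_3 + 3*Z_1  [with Z_3=-4, Z_1=-1]  = -15

-15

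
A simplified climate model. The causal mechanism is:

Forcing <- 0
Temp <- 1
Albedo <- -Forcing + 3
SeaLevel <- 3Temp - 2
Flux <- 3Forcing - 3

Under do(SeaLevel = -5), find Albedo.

3

Under do(SeaLevel=-5), the mechanism SeaLevel <- 3Temp - 2 is discarded; SeaLevel is fixed at -5.
Since Albedo is not a descendant of the intervened variable, it is unaffected.
Albedo = -Forcing + 3  [with Forcing=0]  = 3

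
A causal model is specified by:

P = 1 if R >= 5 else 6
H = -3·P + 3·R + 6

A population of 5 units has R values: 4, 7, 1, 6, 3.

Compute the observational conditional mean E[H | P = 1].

22.5

Observing P=1 restricts to units where P's equation naturally yields 1: R ∈ {7, 6}. In that subpopulation H = 24, 21, mean 22.5.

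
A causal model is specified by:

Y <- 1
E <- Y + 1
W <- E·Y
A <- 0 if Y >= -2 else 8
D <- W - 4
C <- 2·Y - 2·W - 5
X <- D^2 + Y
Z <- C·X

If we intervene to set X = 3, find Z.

-21

do(X=3) replaces the equation X <- D^2 + Y with the constant X = 3.
E = Y + 1  [with Y=1]  = 2
W = E·Y  [with E=2, Y=1]  = 2
C = 2·Y - 2·W - 5  [with Y=1, W=2]  = -7
Z = C·X  [with C=-7, X=3]  = -21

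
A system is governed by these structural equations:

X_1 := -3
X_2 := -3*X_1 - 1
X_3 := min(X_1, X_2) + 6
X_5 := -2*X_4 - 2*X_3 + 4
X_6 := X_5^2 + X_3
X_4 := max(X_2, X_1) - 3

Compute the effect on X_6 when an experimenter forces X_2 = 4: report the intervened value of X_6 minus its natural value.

Under do(X_2=4), the mechanism X_2 := -3*X_1 - 1 is discarded; X_2 is fixed at 4.
X_3 = min(X_1, X_2) + 6  [with X_1=-3, X_2=4]  = 3
X_4 = max(X_2, X_1) - 3  [with X_2=4, X_1=-3]  = 1
X_5 = -2*X_4 - 2*X_3 + 4  [with X_4=1, X_3=3]  = -4
X_6 = X_5^2 + X_3  [with X_5=-4, X_3=3]  = 19
Without intervention: X_2 = -3*X_1 - 1  [with X_1=-3]  = 8; X_3 = min(X_1, X_2) + 6  [with X_1=-3, X_2=8]  = 3; X_4 = max(X_2, X_1) - 3  [with X_2=8, X_1=-3]  = 5; X_5 = -2*X_4 - 2*X_3 + 4  [with X_4=5, X_3=3]  = -12; X_6 = X_5^2 + X_3  [with X_5=-12, X_3=3]  = 147.
Change = 19 − 147 = -128.

-128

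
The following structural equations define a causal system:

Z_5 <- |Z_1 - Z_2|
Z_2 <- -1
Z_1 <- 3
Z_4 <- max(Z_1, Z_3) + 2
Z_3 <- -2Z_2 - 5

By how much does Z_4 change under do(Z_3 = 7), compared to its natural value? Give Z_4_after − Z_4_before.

4

The intervention breaks the incoming arrows to Z_3: Z_3 <- -2Z_2 - 5 no longer applies, and Z_3 = 7.
Z_4 = max(Z_1, Z_3) + 2  [with Z_1=3, Z_3=7]  = 9
Without intervention: Z_3 = -2Z_2 - 5  [with Z_2=-1]  = -3; Z_4 = max(Z_1, Z_3) + 2  [with Z_1=3, Z_3=-3]  = 5.
Change = 9 − 5 = 4.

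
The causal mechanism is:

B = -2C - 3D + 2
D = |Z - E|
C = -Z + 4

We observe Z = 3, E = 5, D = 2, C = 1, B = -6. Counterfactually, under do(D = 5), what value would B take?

-15

do(D=5) replaces the equation D = |Z - E| with the constant D = 5.
C = -Z + 4  [with Z=3]  = 1
B = -2C - 3D + 2  [with C=1, D=5]  = -15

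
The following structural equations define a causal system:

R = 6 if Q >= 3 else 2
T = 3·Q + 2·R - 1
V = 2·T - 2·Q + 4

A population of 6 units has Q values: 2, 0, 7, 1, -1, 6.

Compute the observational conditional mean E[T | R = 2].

Observing R=2 restricts to units where R's equation naturally yields 2: Q ∈ {2, 0, 1, -1}. In that subpopulation T = 9, 3, 6, 0, mean 4.5.

4.5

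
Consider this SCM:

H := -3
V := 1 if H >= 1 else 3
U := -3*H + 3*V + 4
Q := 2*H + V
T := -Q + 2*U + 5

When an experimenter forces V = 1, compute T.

do(V=1) replaces the equation V := 1 if H >= 1 else 3 with the constant V = 1.
U = -3*H + 3*V + 4  [with H=-3, V=1]  = 16
Q = 2*H + V  [with H=-3, V=1]  = -5
T = -Q + 2*U + 5  [with Q=-5, U=16]  = 42

42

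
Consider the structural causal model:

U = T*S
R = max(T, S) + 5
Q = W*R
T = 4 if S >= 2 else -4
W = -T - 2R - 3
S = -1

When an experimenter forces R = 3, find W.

-5

do(R=3) replaces the equation R = max(T, S) + 5 with the constant R = 3.
T = 4 if S >= 2 else -4  [with S=-1]  = -4
W = -T - 2R - 3  [with T=-4, R=3]  = -5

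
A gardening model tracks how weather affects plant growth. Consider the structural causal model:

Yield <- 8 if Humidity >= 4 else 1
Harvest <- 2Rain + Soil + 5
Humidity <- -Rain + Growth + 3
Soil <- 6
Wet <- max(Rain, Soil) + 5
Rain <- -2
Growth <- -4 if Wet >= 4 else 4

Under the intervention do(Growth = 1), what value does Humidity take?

6

Intervening sets Growth = 1 and removes its equation (Growth <- -4 if Wet >= 4 else 4).
Humidity = -Rain + Growth + 3  [with Rain=-2, Growth=1]  = 6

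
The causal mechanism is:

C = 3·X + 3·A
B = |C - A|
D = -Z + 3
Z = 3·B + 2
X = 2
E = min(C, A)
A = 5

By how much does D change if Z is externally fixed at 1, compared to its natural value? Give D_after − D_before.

Under do(Z=1), the mechanism Z = 3·B + 2 is discarded; Z is fixed at 1.
D = -Z + 3  [with Z=1]  = 2
Without intervention: C = 3·X + 3·A  [with X=2, A=5]  = 21; B = |C - A|  [with C=21, A=5]  = 16; Z = 3·B + 2  [with B=16]  = 50; D = -Z + 3  [with Z=50]  = -47.
Change = 2 − (-47) = 49.

49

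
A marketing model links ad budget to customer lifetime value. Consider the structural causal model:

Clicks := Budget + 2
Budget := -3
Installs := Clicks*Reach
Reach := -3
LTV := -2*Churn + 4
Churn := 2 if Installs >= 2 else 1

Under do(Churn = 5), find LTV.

The intervention breaks the incoming arrows to Churn: Churn := 2 if Installs >= 2 else 1 no longer applies, and Churn = 5.
LTV = -2*Churn + 4  [with Churn=5]  = -6

-6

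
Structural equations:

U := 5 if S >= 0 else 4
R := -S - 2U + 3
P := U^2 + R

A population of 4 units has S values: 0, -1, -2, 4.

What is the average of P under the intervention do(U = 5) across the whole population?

do(U=5) breaks U's dependence on S. With U=5 fixed, P across the units is 18, 19, 20, 14, mean 17.75.

17.75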